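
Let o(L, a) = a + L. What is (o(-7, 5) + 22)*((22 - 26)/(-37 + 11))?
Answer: 40/13 ≈ 3.0769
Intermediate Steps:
o(L, a) = L + a
(o(-7, 5) + 22)*((22 - 26)/(-37 + 11)) = ((-7 + 5) + 22)*((22 - 26)/(-37 + 11)) = (-2 + 22)*(-4/(-26)) = 20*(-4*(-1/26)) = 20*(2/13) = 40/13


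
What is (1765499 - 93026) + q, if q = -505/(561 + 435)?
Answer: 1665782603/996 ≈ 1.6725e+6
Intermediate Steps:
q = -505/996 ≈ -0.50703
(1765499 - 93026) + q = (1765499 - 93026) - 505/996 = 1672473 - 505/996 = 1665782603/996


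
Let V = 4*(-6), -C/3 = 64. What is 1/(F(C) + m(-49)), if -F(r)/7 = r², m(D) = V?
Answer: -1/258072 ≈ -3.8749e-6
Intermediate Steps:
C = -192 (C = -3*64 = -192)
V = -24
m(D) = -24
F(r) = -7*r²
1/(F(C) + m(-49)) = 1/(-7*(-192)² - 24) = 1/(-7*36864 - 24) = 1/(-258048 - 24) = 1/(-258072) = -1/258072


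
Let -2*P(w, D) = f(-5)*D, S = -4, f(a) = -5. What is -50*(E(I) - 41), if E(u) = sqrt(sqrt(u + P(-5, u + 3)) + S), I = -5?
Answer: 2050 - 50*sqrt(-4 + I*sqrt(10)) ≈ 2012.9 - 106.65*I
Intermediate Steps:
P(w, D) = 5*D/2 (P(w, D) = -(-5)*D/2 = 5*D/2)
E(u) = sqrt(-4 + sqrt(15/2 + 7*u/2)) (E(u) = sqrt(sqrt(u + 5*(u + 3)/2) - 4) = sqrt(sqrt(u + 5*(3 + u)/2) - 4) = sqrt(sqrt(u + (15/2 + 5*u/2)) - 4) = sqrt(sqrt(15/2 + 7*u/2) - 4) = sqrt(-4 + sqrt(15/2 + 7*u/2)))
-50*(E(I) - 41) = -50*(sqrt(-16 + 2*sqrt(2)*sqrt(15 + 7*(-5)))/2 - 41) = -50*(sqrt(-16 + 2*sqrt(2)*sqrt(15 - 35))/2 - 41) = -50*(sqrt(-16 + 2*sqrt(2)*sqrt(-20))/2 - 41) = -50*(sqrt(-16 + 2*sqrt(2)*(2*I*sqrt(5)))/2 - 41) = -50*(sqrt(-16 + 4*I*sqrt(10))/2 - 41) = -50*(-41 + sqrt(-16 + 4*I*sqrt(10))/2) = 2050 - 25*sqrt(-16 + 4*I*sqrt(10))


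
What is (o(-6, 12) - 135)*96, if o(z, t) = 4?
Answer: -12576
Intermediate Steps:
(o(-6, 12) - 135)*96 = (4 - 135)*96 = -131*96 = -12576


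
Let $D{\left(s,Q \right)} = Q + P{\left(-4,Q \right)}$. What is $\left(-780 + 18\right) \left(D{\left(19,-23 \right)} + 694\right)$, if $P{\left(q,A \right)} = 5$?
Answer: $-515112$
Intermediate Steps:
$D{\left(s,Q \right)} = 5 + Q$ ($D{\left(s,Q \right)} = Q + 5 = 5 + Q$)
$\left(-780 + 18\right) \left(D{\left(19,-23 \right)} + 694\right) = \left(-780 + 18\right) \left(\left(5 - 23\right) + 694\right) = - 762 \left(-18 + 694\right) = \left(-762\right) 676 = -515112$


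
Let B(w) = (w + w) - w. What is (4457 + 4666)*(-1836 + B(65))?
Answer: -16156833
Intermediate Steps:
B(w) = w (B(w) = 2*w - w = w)
(4457 + 4666)*(-1836 + B(65)) = (4457 + 4666)*(-1836 + 65) = 9123*(-1771) = -16156833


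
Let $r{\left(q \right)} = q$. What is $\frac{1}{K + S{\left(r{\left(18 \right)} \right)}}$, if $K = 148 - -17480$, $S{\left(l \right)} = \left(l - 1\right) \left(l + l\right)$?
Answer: $\frac{1}{18240} \approx 5.4825 \cdot 10^{-5}$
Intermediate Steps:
$S{\left(l \right)} = 2 l \left(-1 + l\right)$ ($S{\left(l \right)} = \left(-1 + l\right) 2 l = 2 l \left(-1 + l\right)$)
$K = 17628$ ($K = 148 + 17480 = 17628$)
$\frac{1}{K + S{\left(r{\left(18 \right)} \right)}} = \frac{1}{17628 + 2 \cdot 18 \left(-1 + 18\right)} = \frac{1}{17628 + 2 \cdot 18 \cdot 17} = \frac{1}{17628 + 612} = \frac{1}{18240}$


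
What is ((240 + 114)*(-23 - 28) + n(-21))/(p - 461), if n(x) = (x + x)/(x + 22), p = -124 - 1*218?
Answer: 18096/803 ≈ 22.535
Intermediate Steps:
p = -342 (p = -124 - 218 = -342)
n(x) = 2*x/(22 + x) (n(x) = (2*x)/(22 + x) = 2*x/(22 + x))
((240 + 114)*(-23 - 28) + n(-21))/(p - 461) = ((240 + 114)*(-23 - 28) + 2*(-21)/(22 - 21))/(-342 - 461) = (354*(-51) + 2*(-21)/1)/(-803) = (-18054 + 2*(-21)*1)*(-1/803) = (-18054 - 42)*(-1/803) = -18096*(-1/803) = 18096/803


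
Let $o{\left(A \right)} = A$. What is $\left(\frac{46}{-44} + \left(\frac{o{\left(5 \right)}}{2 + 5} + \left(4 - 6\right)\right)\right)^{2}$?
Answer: $\frac{128881}{23716} \approx 5.4343$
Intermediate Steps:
$\left(\frac{46}{-44} + \left(\frac{o{\left(5 \right)}}{2 + 5} + \left(4 - 6\right)\right)\right)^{2} = \left(\frac{46}{-44} + \left(\frac{1}{2 + 5} \cdot 5 + \left(4 - 6\right)\right)\right)^{2} = \left(46 \left(- \frac{1}{44}\right) + \left(\frac{1}{7} \cdot 5 + \left(4 - 6\right)\right)\right)^{2} = \left(- \frac{23}{22} + \left(\frac{1}{7} \cdot 5 - 2\right)\right)^{2} = \left(- \frac{23}{22} + \left(\frac{5}{7} - 2\right)\right)^{2} = \left(- \frac{23}{22} - \frac{9}{7}\right)^{2} = \left(- \frac{359}{154}\right)^{2} = \frac{128881}{23716}$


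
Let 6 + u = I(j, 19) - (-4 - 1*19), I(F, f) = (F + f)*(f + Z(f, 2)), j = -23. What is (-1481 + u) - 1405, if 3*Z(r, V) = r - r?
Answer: -2945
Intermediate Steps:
Z(r, V) = 0 (Z(r, V) = (r - r)/3 = (1/3)*0 = 0)
I(F, f) = f*(F + f) (I(F, f) = (F + f)*(f + 0) = (F + f)*f = f*(F + f))
u = -59 (u = -6 + (19*(-23 + 19) - (-4 - 1*19)) = -6 + (19*(-4) - (-4 - 19)) = -6 + (-76 - 1*(-23)) = -6 + (-76 + 23) = -6 - 53 = -59)
(-1481 + u) - 1405 = (-1481 - 59) - 1405 = -1540 - 1405 = -2945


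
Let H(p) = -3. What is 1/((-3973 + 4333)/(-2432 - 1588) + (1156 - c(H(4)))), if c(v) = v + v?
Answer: 67/77848 ≈ 0.00086065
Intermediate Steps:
c(v) = 2*v
1/((-3973 + 4333)/(-2432 - 1588) + (1156 - c(H(4)))) = 1/((-3973 + 4333)/(-2432 - 1588) + (1156 - 2*(-3))) = 1/(360/(-4020) + (1156 - 1*(-6))) = 1/(360*(-1/4020) + (1156 + 6)) = 1/(-6/67 + 1162) = 1/(77848/67) = 67/77848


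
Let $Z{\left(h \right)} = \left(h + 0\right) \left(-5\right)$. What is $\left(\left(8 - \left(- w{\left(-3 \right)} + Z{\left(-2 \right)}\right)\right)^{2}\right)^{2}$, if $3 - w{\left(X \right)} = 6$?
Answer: $625$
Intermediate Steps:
$w{\left(X \right)} = -3$ ($w{\left(X \right)} = 3 - 6 = -3$)
$Z{\left(h \right)} = - 5 h$ ($Z{\left(h \right)} = h \left(-5\right) = - 5 h$)
$\left(\left(8 - \left(- w{\left(-3 \right)} + Z{\left(-2 \right)}\right)\right)^{2}\right)^{2} = \left(\left(8 - \left(3 - -10\right)\right)^{2}\right)^{2} = \left(\left(8 - 13\right)^{2}\right)^{2} = \left(\left(-5\right)^{2}\right)^{2} = 25^{2} = 625$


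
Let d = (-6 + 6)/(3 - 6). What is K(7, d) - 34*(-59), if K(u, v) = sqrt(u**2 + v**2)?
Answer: 2013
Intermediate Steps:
d = 0 (d = 0/(-3) = 0*(-1/3) = 0)
K(7, d) - 34*(-59) = sqrt(7**2 + 0**2) - 34*(-59) = sqrt(49 + 0) + 2006 = sqrt(49) + 2006 = 7 + 2006 = 2013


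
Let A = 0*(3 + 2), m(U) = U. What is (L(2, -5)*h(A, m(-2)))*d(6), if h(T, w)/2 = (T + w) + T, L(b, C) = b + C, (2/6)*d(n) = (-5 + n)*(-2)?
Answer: -72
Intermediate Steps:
d(n) = 30 - 6*n (d(n) = 3*((-5 + n)*(-2)) = 3*(10 - 2*n) = 30 - 6*n)
L(b, C) = C + b
A = 0 (A = 0*5 = 0)
h(T, w) = 2*w + 4*T (h(T, w) = 2*((T + w) + T) = 2*(w + 2*T) = 2*w + 4*T)
(L(2, -5)*h(A, m(-2)))*d(6) = ((-5 + 2)*(2*(-2) + 4*0))*(30 - 6*6) = (-3*(-4 + 0))*(30 - 36) = -3*(-4)*(-6) = 12*(-6) = -72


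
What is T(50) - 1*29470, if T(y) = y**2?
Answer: -26970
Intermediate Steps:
T(50) - 1*29470 = 50**2 - 1*29470 = 2500 - 29470 = -26970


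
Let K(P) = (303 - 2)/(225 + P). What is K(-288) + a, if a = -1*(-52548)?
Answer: 472889/9 ≈ 52543.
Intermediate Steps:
a = 52548
K(P) = 301/(225 + P)
K(-288) + a = 301/(225 - 288) + 52548 = 301/(-63) + 52548 = 301*(-1/63) + 52548 = -43/9 + 52548 = 472889/9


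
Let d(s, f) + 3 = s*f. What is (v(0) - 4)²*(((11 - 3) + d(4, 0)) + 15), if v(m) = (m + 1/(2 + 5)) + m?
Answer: 14580/49 ≈ 297.55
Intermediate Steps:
d(s, f) = -3 + f*s (d(s, f) = -3 + s*f = -3 + f*s)
v(m) = ⅐ + 2*m (v(m) = (m + 1/7) + m = (m + ⅐) + m = (⅐ + m) + m = ⅐ + 2*m)
(v(0) - 4)²*(((11 - 3) + d(4, 0)) + 15) = ((⅐ + 2*0) - 4)²*(((11 - 3) + (-3 + 0*4)) + 15) = ((⅐ + 0) - 4)²*((8 + (-3 + 0)) + 15) = (⅐ - 4)²*((8 - 3) + 15) = (-27/7)²*(5 + 15) = (729/49)*20 = 14580/49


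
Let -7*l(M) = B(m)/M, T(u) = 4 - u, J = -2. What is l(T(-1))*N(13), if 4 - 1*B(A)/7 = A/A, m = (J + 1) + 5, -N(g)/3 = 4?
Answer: 36/5 ≈ 7.2000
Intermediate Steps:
N(g) = -12 (N(g) = -3*4 = -12)
m = 4 (m = (-2 + 1) + 5 = -1 + 5 = 4)
B(A) = 21 (B(A) = 28 - 7*A/A = 28 - 7*1 = 28 - 7 = 21)
l(M) = -3/M
l(T(-1))*N(13) = -3/(4 - 1*(-1))*(-12) = -3/(4 + 1)*(-12) = -3/5*(-12) = -3*⅕*(-12) = -⅗*(-12) = 36/5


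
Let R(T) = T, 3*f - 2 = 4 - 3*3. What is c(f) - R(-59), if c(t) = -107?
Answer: -48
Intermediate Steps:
f = -1 (f = 2/3 + (4 - 3*3)/3 = 2/3 + (4 - 9)/3 = 2/3 + (1/3)*(-5) = 2/3 - 5/3 = -1)
c(f) - R(-59) = -107 - 1*(-59) = -107 + 59 = -48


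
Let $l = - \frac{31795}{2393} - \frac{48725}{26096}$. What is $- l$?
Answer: $\frac{946321245}{62447728} \approx 15.154$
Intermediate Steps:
$l = - \frac{946321245}{62447728}$ ($l = \left(-31795\right) \frac{1}{2393} - \frac{48725}{26096} = - \frac{31795}{2393} - \frac{48725}{26096} = - \frac{946321245}{62447728} \approx -15.154$)
$- l = \left(-1\right) \left(- \frac{946321245}{62447728}\right) = \frac{946321245}{62447728}$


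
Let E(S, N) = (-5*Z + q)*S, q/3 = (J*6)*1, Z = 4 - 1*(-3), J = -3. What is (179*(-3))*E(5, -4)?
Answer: 238965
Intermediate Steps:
Z = 7 (Z = 4 + 3 = 7)
q = -54 (q = 3*(-3*6*1) = 3*(-18*1) = 3*(-18) = -54)
E(S, N) = -89*S (E(S, N) = (-5*7 - 54)*S = (-35 - 54)*S = -89*S)
(179*(-3))*E(5, -4) = (179*(-3))*(-89*5) = -537*(-445) = 238965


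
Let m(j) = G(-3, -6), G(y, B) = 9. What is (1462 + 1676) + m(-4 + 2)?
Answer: 3147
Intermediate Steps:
m(j) = 9
(1462 + 1676) + m(-4 + 2) = (1462 + 1676) + 9 = 3138 + 9 = 3147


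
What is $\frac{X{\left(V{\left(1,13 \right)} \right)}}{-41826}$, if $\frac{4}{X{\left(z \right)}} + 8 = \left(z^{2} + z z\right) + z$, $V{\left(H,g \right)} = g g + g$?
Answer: $- \frac{1}{694541643} \approx -1.4398 \cdot 10^{-9}$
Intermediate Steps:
$V{\left(H,g \right)} = g + g^{2}$ ($V{\left(H,g \right)} = g^{2} + g = g + g^{2}$)
$X{\left(z \right)} = \frac{4}{-8 + z + 2 z^{2}}$ ($X{\left(z \right)} = \frac{4}{-8 + \left(\left(z^{2} + z z\right) + z\right)} = \frac{4}{-8 + \left(\left(z^{2} + z^{2}\right) + z\right)} = \frac{4}{-8 + \left(2 z^{2} + z\right)} = \frac{4}{-8 + \left(z + 2 z^{2}\right)} = \frac{4}{-8 + z + 2 z^{2}}$)
$\frac{X{\left(V{\left(1,13 \right)} \right)}}{-41826} = \frac{4 \frac{1}{-8 + 13 \left(1 + 13\right) + 2 \left(13 \left(1 + 13\right)\right)^{2}}}{-41826} = \frac{4}{-8 + 13 \cdot 14 + 2 \left(13 \cdot 14\right)^{2}} \left(- \frac{1}{41826}\right) = \frac{4}{-8 + 182 + 2 \cdot 182^{2}} \left(- \frac{1}{41826}\right) = \frac{4}{-8 + 182 + 2 \cdot 33124} \left(- \frac{1}{41826}\right) = \frac{4}{-8 + 182 + 66248} \left(- \frac{1}{41826}\right) = \frac{4}{66422} \left(- \frac{1}{41826}\right) = 4 \cdot \frac{1}{66422} \left(- \frac{1}{41826}\right) = \frac{2}{33211} \left(- \frac{1}{41826}\right) = - \frac{1}{694541643}$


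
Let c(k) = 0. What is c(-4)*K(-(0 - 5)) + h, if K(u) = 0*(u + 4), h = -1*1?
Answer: -1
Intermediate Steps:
h = -1
K(u) = 0 (K(u) = 0*(4 + u) = 0)
c(-4)*K(-(0 - 5)) + h = 0*0 - 1 = 0 - 1 = -1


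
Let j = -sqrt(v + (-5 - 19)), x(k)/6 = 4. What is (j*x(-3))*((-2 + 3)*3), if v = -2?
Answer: -72*I*sqrt(26) ≈ -367.13*I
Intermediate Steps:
x(k) = 24 (x(k) = 6*4 = 24)
j = -I*sqrt(26) (j = -sqrt(-2 + (-5 - 19)) = -sqrt(-2 - 24) = -sqrt(-26) = -I*sqrt(26) ≈ -5.099*I)
(j*x(-3))*((-2 + 3)*3) = (-I*sqrt(26)*24)*((-2 + 3)*3) = (-24*I*sqrt(26))*(1*3) = -24*I*sqrt(26)*3 = -72*I*sqrt(26)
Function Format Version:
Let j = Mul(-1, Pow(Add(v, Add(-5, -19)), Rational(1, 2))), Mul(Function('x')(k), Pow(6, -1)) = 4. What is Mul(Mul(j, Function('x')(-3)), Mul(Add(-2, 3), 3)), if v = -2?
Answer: Mul(-72, I, Pow(26, Rational(1, 2))) ≈ Mul(-367.13, I)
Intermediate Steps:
Function('x')(k) = 24 (Function('x')(k) = Mul(6, 4) = 24)
j = Mul(-1, I, Pow(26, Rational(1, 2))) (j = Mul(-1, Pow(Add(-2, Add(-5, -19)), Rational(1, 2))) = Mul(-1, Pow(Add(-2, -24), Rational(1, 2))) = Mul(-1, Pow(-26, Rational(1, 2))) = Mul(-1, Mul(I, Pow(26, Rational(1, 2)))) = Mul(-1, I, Pow(26, Rational(1, 2))) ≈ Mul(-5.0990, I))
Mul(Mul(j, Function('x')(-3)), Mul(Add(-2, 3), 3)) = Mul(Mul(Mul(-1, I, Pow(26, Rational(1, 2))), 24), Mul(Add(-2, 3), 3)) = Mul(Mul(-24, I, Pow(26, Rational(1, 2))), Mul(1, 3)) = Mul(Mul(-24, I, Pow(26, Rational(1, 2))), 3) = Mul(-72, I, Pow(26, Rational(1, 2)))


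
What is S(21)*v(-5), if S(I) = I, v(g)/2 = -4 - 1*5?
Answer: -378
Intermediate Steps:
v(g) = -18 (v(g) = 2*(-4 - 1*5) = 2*(-4 - 5) = 2*(-9) = -18)
S(21)*v(-5) = 21*(-18) = -378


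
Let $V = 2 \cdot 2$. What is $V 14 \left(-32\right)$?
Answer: $-1792$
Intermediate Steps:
$V = 4$
$V 14 \left(-32\right) = 4 \cdot 14 \left(-32\right) = 56 \left(-32\right) = -1792$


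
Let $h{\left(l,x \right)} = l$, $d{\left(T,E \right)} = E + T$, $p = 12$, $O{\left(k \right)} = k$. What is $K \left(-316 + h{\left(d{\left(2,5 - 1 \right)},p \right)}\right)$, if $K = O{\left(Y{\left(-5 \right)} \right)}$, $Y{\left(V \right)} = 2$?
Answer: $-620$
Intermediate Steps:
$K = 2$
$K \left(-316 + h{\left(d{\left(2,5 - 1 \right)},p \right)}\right) = 2 \left(-316 + \left(\left(5 - 1\right) + 2\right)\right) = 2 \left(-316 + \left(4 + 2\right)\right) = 2 \left(-316 + 6\right) = 2 \left(-310\right) = -620$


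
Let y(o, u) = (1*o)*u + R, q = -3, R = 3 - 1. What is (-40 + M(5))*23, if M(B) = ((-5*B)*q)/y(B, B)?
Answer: -7705/9 ≈ -856.11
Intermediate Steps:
R = 2
y(o, u) = 2 + o*u (y(o, u) = (1*o)*u + 2 = o*u + 2 = 2 + o*u)
M(B) = 15*B/(2 + B²) (M(B) = (-5*B*(-3))/(2 + B*B) = (15*B)/(2 + B²) = 15*B/(2 + B²))
(-40 + M(5))*23 = (-40 + 15*5/(2 + 5²))*23 = (-40 + 15*5/(2 + 25))*23 = (-40 + 15*5/27)*23 = (-40 + 15*5*(1/27))*23 = (-40 + 25/9)*23 = -335/9*23 = -7705/9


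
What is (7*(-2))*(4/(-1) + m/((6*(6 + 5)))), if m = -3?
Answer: 623/11 ≈ 56.636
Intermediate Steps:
(7*(-2))*(4/(-1) + m/((6*(6 + 5)))) = (7*(-2))*(4/(-1) - 3*1/(6*(6 + 5))) = -14*(4*(-1) - 3/(6*11)) = -14*(-4 - 3/66) = -14*(-4 - 3*1/66) = -14*(-4 - 1/22) = -14*(-89/22) = 623/11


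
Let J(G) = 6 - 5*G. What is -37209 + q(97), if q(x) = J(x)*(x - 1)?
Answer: -83193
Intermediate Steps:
q(x) = (-1 + x)*(6 - 5*x) (q(x) = (6 - 5*x)*(x - 1) = (6 - 5*x)*(-1 + x) = (-1 + x)*(6 - 5*x))
-37209 + q(97) = -37209 - (-1 + 97)*(-6 + 5*97) = -37209 - 1*96*(-6 + 485) = -37209 - 1*96*479 = -37209 - 45984 = -83193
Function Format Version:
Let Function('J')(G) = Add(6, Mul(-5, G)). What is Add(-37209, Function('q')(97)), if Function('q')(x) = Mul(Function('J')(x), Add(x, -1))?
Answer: -83193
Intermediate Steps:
Function('q')(x) = Mul(Add(-1, x), Add(6, Mul(-5, x))) (Function('q')(x) = Mul(Add(6, Mul(-5, x)), Add(x, -1)) = Mul(Add(6, Mul(-5, x)), Add(-1, x)) = Mul(Add(-1, x), Add(6, Mul(-5, x))))
Add(-37209, Function('q')(97)) = Add(-37209, Mul(-1, Add(-1, 97), Add(-6, Mul(5, 97)))) = Add(-37209, Mul(-1, 96, Add(-6, 485))) = Add(-37209, Mul(-1, 96, 479)) = Add(-37209, -45984) = -83193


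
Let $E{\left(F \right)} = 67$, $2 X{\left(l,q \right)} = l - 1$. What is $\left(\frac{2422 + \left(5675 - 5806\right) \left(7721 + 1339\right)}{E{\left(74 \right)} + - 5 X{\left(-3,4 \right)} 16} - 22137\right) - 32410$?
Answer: $- \frac{13566607}{227} \approx -59765.0$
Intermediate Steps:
$X{\left(l,q \right)} = - \frac{1}{2} + \frac{l}{2}$ ($X{\left(l,q \right)} = \frac{l - 1}{2} = \frac{-1 + l}{2} = - \frac{1}{2} + \frac{l}{2}$)
$\left(\frac{2422 + \left(5675 - 5806\right) \left(7721 + 1339\right)}{E{\left(74 \right)} + - 5 X{\left(-3,4 \right)} 16} - 22137\right) - 32410 = \left(\frac{2422 + \left(5675 - 5806\right) \left(7721 + 1339\right)}{67 + - 5 \left(- \frac{1}{2} + \frac{1}{2} \left(-3\right)\right) 16} - 22137\right) - 32410 = \left(\frac{2422 - 1186860}{67 + - 5 \left(- \frac{1}{2} - \frac{3}{2}\right) 16} - 22137\right) - 32410 = \left(\frac{2422 - 1186860}{67 + \left(-5\right) \left(-2\right) 16} - 22137\right) - 32410 = \left(- \frac{1184438}{67 + 10 \cdot 16} - 22137\right) - 32410 = \left(- \frac{1184438}{67 + 160} - 22137\right) - 32410 = \left(- \frac{1184438}{227} - 22137\right) - 32410 = - \frac{6209537}{227} - 32410 = - \frac{13566607}{227}$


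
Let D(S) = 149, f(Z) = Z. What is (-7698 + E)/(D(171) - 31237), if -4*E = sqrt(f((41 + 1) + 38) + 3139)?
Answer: 3849/15544 + sqrt(3219)/124352 ≈ 0.24808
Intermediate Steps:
E = -sqrt(3219)/4 (E = -sqrt(((41 + 1) + 38) + 3139)/4 = -sqrt((42 + 38) + 3139)/4 = -sqrt(80 + 3139)/4 = -sqrt(3219)/4 ≈ -14.184)
(-7698 + E)/(D(171) - 31237) = (-7698 - sqrt(3219)/4)/(149 - 31237) = (-7698 - sqrt(3219)/4)/(-31088) = (-7698 - sqrt(3219)/4)*(-1/31088) = 3849/15544 + sqrt(3219)/124352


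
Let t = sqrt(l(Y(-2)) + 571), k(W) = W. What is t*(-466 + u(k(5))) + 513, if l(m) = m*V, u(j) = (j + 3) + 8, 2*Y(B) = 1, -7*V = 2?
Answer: 513 - 2700*sqrt(777)/7 ≈ -10239.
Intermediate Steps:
V = -2/7 (V = -1/7*2 = -2/7 ≈ -0.28571)
Y(B) = 1/2 (Y(B) = (1/2)*1 = 1/2)
u(j) = 11 + j (u(j) = (3 + j) + 8 = 11 + j)
l(m) = -2*m/7 (l(m) = m*(-2/7) = -2*m/7)
t = 6*sqrt(777)/7 (t = sqrt(-2/7*1/2 + 571) = sqrt(-1/7 + 571) = sqrt(3996/7) = 6*sqrt(777)/7 ≈ 23.893)
t*(-466 + u(k(5))) + 513 = (6*sqrt(777)/7)*(-466 + (11 + 5)) + 513 = (6*sqrt(777)/7)*(-466 + 16) + 513 = (6*sqrt(777)/7)*(-450) + 513 = -2700*sqrt(777)/7 + 513 = 513 - 2700*sqrt(777)/7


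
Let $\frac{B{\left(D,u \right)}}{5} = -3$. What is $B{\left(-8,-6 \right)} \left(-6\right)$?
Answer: $90$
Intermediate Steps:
$B{\left(D,u \right)} = -15$ ($B{\left(D,u \right)} = 5 \left(-3\right) = -15$)
$B{\left(-8,-6 \right)} \left(-6\right) = \left(-15\right) \left(-6\right) = 90$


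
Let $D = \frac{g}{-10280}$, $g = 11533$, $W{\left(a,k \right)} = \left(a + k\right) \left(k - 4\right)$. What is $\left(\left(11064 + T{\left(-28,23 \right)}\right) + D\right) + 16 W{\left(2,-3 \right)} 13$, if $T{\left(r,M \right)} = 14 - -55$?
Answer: $\frac{129403387}{10280} \approx 12588.0$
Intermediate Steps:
$T{\left(r,M \right)} = 69$ ($T{\left(r,M \right)} = 14 + 55 = 69$)
$W{\left(a,k \right)} = \left(-4 + k\right) \left(a + k\right)$ ($W{\left(a,k \right)} = \left(a + k\right) \left(-4 + k\right) = \left(-4 + k\right) \left(a + k\right)$)
$D = - \frac{11533}{10280}$ ($D = \frac{11533}{-10280} = 11533 \left(- \frac{1}{10280}\right) = - \frac{11533}{10280} \approx -1.1219$)
$\left(\left(11064 + T{\left(-28,23 \right)}\right) + D\right) + 16 W{\left(2,-3 \right)} 13 = \left(\left(11064 + 69\right) - \frac{11533}{10280}\right) + 16 \left(\left(-3\right)^{2} - 8 - -12 + 2 \left(-3\right)\right) 13 = \left(11133 - \frac{11533}{10280}\right) + 16 \left(9 - 8 + 12 - 6\right) 13 = \frac{114435707}{10280} + 16 \cdot 7 \cdot 13 = \frac{114435707}{10280} + 112 \cdot 13 = \frac{114435707}{10280} + 1456 = \frac{129403387}{10280}$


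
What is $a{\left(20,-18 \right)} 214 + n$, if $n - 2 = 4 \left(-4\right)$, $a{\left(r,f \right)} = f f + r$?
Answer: $73602$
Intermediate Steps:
$a{\left(r,f \right)} = r + f^{2}$ ($a{\left(r,f \right)} = f^{2} + r = r + f^{2}$)
$n = -14$ ($n = 2 + 4 \left(-4\right) = 2 - 16 = -14$)
$a{\left(20,-18 \right)} 214 + n = \left(20 + \left(-18\right)^{2}\right) 214 - 14 = \left(20 + 324\right) 214 - 14 = 344 \cdot 214 - 14 = 73616 - 14 = 73602$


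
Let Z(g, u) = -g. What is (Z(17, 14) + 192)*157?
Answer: 27475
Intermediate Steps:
(Z(17, 14) + 192)*157 = (-1*17 + 192)*157 = (-17 + 192)*157 = 175*157 = 27475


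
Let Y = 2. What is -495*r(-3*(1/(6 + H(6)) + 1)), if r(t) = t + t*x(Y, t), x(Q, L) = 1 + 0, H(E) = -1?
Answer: 3564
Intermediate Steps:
x(Q, L) = 1
r(t) = 2*t (r(t) = t + t*1 = t + t = 2*t)
-495*r(-3*(1/(6 + H(6)) + 1)) = -990*(-3*(1/(6 - 1) + 1)) = -990*(-3*(1/5 + 1)) = -990*(-3*(⅕ + 1)) = -990*(-3*6/5) = -990*(-18)/5 = -495*(-36/5) = 3564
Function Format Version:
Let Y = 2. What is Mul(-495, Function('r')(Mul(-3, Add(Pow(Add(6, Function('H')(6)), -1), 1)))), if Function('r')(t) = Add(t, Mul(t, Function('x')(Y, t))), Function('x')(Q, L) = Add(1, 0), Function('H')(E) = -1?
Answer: 3564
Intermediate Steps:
Function('x')(Q, L) = 1
Function('r')(t) = Mul(2, t) (Function('r')(t) = Add(t, Mul(t, 1)) = Add(t, t) = Mul(2, t))
Mul(-495, Function('r')(Mul(-3, Add(Pow(Add(6, Function('H')(6)), -1), 1)))) = Mul(-495, Mul(2, Mul(-3, Add(Pow(Add(6, -1), -1), 1)))) = Mul(-495, Mul(2, Mul(-3, Add(Pow(5, -1), 1)))) = Mul(-495, Mul(2, Mul(-3, Add(Rational(1, 5), 1)))) = Mul(-495, Mul(2, Mul(-3, Rational(6, 5)))) = Mul(-495, Mul(2, Rational(-18, 5))) = Mul(-495, Rational(-36, 5)) = 3564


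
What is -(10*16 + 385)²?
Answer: -297025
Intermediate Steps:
-(10*16 + 385)² = -(160 + 385)² = -1*545² = -1*297025 = -297025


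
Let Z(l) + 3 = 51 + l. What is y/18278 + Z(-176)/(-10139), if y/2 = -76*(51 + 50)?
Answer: -4034588/4876859 ≈ -0.82729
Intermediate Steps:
y = -15352 (y = 2*(-76*(51 + 50)) = 2*(-76*101) = 2*(-7676) = -15352)
Z(l) = 48 + l (Z(l) = -3 + (51 + l) = 48 + l)
y/18278 + Z(-176)/(-10139) = -15352/18278 + (48 - 176)/(-10139) = -15352*1/18278 - 128*(-1/10139) = -404/481 + 128/10139 = -4034588/4876859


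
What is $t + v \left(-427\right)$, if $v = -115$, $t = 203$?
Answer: $49308$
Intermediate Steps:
$t + v \left(-427\right) = 203 - -49105 = 203 + 49105 = 49308$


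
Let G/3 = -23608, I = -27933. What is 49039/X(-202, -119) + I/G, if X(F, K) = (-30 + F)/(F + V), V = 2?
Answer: 998037511/23608 ≈ 42275.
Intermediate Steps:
X(F, K) = (-30 + F)/(2 + F) (X(F, K) = (-30 + F)/(F + 2) = (-30 + F)/(2 + F))
G = -70824 (G = 3*(-23608) = -70824)
49039/X(-202, -119) + I/G = 49039/(((-30 - 202)/(2 - 202))) - 27933/(-70824) = 49039/((-232/(-200))) - 27933*(-1/70824) = 49039/((-1/200*(-232))) + 9311/23608 = 49039/(29/25) + 9311/23608 = 49039*(25/29) + 9311/23608 = 42275 + 9311/23608 = 998037511/23608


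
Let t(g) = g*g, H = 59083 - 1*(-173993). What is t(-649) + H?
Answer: 654277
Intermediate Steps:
H = 233076 (H = 59083 + 173993 = 233076)
t(g) = g**2
t(-649) + H = (-649)**2 + 233076 = 421201 + 233076 = 654277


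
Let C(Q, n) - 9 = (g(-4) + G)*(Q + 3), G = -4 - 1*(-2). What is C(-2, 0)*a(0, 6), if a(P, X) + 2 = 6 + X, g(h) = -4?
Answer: 30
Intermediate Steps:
a(P, X) = 4 + X (a(P, X) = -2 + (6 + X) = 4 + X)
G = -2 (G = -4 + 2 = -2)
C(Q, n) = -9 - 6*Q (C(Q, n) = 9 + (-4 - 2)*(Q + 3) = 9 - 6*(3 + Q) = 9 + (-18 - 6*Q) = -9 - 6*Q)
C(-2, 0)*a(0, 6) = (-9 - 6*(-2))*(4 + 6) = (-9 + 12)*10 = 3*10 = 30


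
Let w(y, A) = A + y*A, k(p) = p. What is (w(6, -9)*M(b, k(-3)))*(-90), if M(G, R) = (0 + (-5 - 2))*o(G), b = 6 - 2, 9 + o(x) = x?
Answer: 198450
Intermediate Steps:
o(x) = -9 + x
w(y, A) = A + A*y
b = 4
M(G, R) = 63 - 7*G (M(G, R) = (0 + (-5 - 2))*(-9 + G) = (0 - 7)*(-9 + G) = -7*(-9 + G) = 63 - 7*G)
(w(6, -9)*M(b, k(-3)))*(-90) = ((-9*(1 + 6))*(63 - 7*4))*(-90) = ((-9*7)*(63 - 28))*(-90) = -63*35*(-90) = -2205*(-90) = 198450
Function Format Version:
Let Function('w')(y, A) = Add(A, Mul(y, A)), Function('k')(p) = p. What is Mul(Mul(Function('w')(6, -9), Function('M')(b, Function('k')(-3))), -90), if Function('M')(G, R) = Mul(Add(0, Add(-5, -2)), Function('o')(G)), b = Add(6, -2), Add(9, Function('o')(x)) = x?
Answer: 198450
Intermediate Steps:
Function('o')(x) = Add(-9, x)
Function('w')(y, A) = Add(A, Mul(A, y))
b = 4
Function('M')(G, R) = Add(63, Mul(-7, G)) (Function('M')(G, R) = Mul(Add(0, Add(-5, -2)), Add(-9, G)) = Mul(Add(0, -7), Add(-9, G)) = Mul(-7, Add(-9, G)) = Add(63, Mul(-7, G)))
Mul(Mul(Function('w')(6, -9), Function('M')(b, Function('k')(-3))), -90) = Mul(Mul(Mul(-9, Add(1, 6)), Add(63, Mul(-7, 4))), -90) = Mul(Mul(Mul(-9, 7), Add(63, -28)), -90) = Mul(Mul(-63, 35), -90) = Mul(-2205, -90) = 198450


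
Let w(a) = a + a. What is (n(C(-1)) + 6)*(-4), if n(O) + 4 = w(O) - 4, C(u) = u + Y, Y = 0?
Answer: 16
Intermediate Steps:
w(a) = 2*a
C(u) = u (C(u) = u + 0 = u)
n(O) = -8 + 2*O (n(O) = -4 + (2*O - 4) = -4 + (-4 + 2*O) = -8 + 2*O)
(n(C(-1)) + 6)*(-4) = ((-8 + 2*(-1)) + 6)*(-4) = ((-8 - 2) + 6)*(-4) = (-10 + 6)*(-4) = -4*(-4) = 16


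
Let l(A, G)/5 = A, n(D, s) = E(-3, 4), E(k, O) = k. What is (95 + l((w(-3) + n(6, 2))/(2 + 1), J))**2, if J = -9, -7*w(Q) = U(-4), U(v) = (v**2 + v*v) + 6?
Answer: 2890000/441 ≈ 6553.3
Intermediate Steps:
U(v) = 6 + 2*v**2 (U(v) = (v**2 + v**2) + 6 = 2*v**2 + 6 = 6 + 2*v**2)
n(D, s) = -3
w(Q) = -38/7 (w(Q) = -(6 + 2*(-4)**2)/7 = -(6 + 2*16)/7 = -(6 + 32)/7 = -1/7*38 = -38/7)
l(A, G) = 5*A
(95 + l((w(-3) + n(6, 2))/(2 + 1), J))**2 = (95 + 5*((-38/7 - 3)/(2 + 1)))**2 = (95 + 5*(-59/7/3))**2 = (95 + 5*(-59/7*1/3))**2 = (95 + 5*(-59/21))**2 = (95 - 295/21)**2 = (1700/21)**2 = 2890000/441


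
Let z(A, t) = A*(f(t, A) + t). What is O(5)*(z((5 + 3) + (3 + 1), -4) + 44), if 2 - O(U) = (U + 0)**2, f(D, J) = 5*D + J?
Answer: 2300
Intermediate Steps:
f(D, J) = J + 5*D
O(U) = 2 - U**2 (O(U) = 2 - (U + 0)**2 = 2 - U**2)
z(A, t) = A*(A + 6*t) (z(A, t) = A*((A + 5*t) + t) = A*(A + 6*t))
O(5)*(z((5 + 3) + (3 + 1), -4) + 44) = (2 - 1*5**2)*(((5 + 3) + (3 + 1))*(((5 + 3) + (3 + 1)) + 6*(-4)) + 44) = (2 - 1*25)*((8 + 4)*((8 + 4) - 24) + 44) = (2 - 25)*(12*(12 - 24) + 44) = -23*(12*(-12) + 44) = -23*(-144 + 44) = -23*(-100) = 2300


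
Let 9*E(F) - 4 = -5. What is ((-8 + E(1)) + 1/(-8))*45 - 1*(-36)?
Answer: -2677/8 ≈ -334.63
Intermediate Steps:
E(F) = -1/9 (E(F) = 4/9 + (1/9)*(-5) = 4/9 - 5/9 = -1/9)
((-8 + E(1)) + 1/(-8))*45 - 1*(-36) = ((-8 - 1/9) + 1/(-8))*45 - 1*(-36) = (-73/9 - 1/8)*45 + 36 = -593/72*45 + 36 = -2965/8 + 36 = -2677/8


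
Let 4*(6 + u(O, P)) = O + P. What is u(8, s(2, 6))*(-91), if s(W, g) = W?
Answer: 637/2 ≈ 318.50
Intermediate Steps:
u(O, P) = -6 + O/4 + P/4 (u(O, P) = -6 + (O + P)/4 = -6 + (O/4 + P/4) = -6 + O/4 + P/4)
u(8, s(2, 6))*(-91) = (-6 + (¼)*8 + (¼)*2)*(-91) = (-6 + 2 + ½)*(-91) = -7/2*(-91) = 637/2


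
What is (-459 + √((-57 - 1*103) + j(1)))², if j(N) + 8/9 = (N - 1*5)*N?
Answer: 1894645/9 - 612*I*√371 ≈ 2.1052e+5 - 11788.0*I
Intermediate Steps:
j(N) = -8/9 + N*(-5 + N) (j(N) = -8/9 + (N - 1*5)*N = -8/9 + (N - 5)*N = -8/9 + (-5 + N)*N = -8/9 + N*(-5 + N))
(-459 + √((-57 - 1*103) + j(1)))² = (-459 + √((-57 - 1*103) + (-8/9 + 1² - 5*1)))² = (-459 + √((-57 - 103) + (-8/9 + 1 - 5)))² = (-459 + √(-160 - 44/9))² = (-459 + √(-1484/9))² = (-459 + 2*I*√371/3)²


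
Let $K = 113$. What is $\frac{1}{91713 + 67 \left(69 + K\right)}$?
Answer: $\frac{1}{103907} \approx 9.624 \cdot 10^{-6}$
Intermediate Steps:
$\frac{1}{91713 + 67 \left(69 + K\right)} = \frac{1}{91713 + 67 \left(69 + 113\right)} = \frac{1}{91713 + 67 \cdot 182} = \frac{1}{91713 + 12194} = \frac{1}{103907}$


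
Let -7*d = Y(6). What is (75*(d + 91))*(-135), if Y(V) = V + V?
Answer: -6328125/7 ≈ -9.0402e+5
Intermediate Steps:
Y(V) = 2*V
d = -12/7 (d = -2*6/7 = -⅐*12 = -12/7 ≈ -1.7143)
(75*(d + 91))*(-135) = (75*(-12/7 + 91))*(-135) = (75*(625/7))*(-135) = (46875/7)*(-135) = -6328125/7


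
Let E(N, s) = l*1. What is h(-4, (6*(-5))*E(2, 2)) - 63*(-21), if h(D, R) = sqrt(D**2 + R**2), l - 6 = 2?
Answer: 1323 + 4*sqrt(3601) ≈ 1563.0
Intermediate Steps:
l = 8 (l = 6 + 2 = 8)
E(N, s) = 8 (E(N, s) = 8*1 = 8)
h(-4, (6*(-5))*E(2, 2)) - 63*(-21) = sqrt((-4)**2 + ((6*(-5))*8)**2) - 63*(-21) = sqrt(16 + (-30*8)**2) + 1323 = sqrt(16 + (-240)**2) + 1323 = sqrt(16 + 57600) + 1323 = sqrt(57616) + 1323 = 4*sqrt(3601) + 1323 = 1323 + 4*sqrt(3601)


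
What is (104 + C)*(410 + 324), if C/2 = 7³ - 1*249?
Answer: 214328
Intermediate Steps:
C = 188 (C = 2*(7³ - 1*249) = 2*(343 - 249) = 2*94 = 188)
(104 + C)*(410 + 324) = (104 + 188)*(410 + 324) = 292*734 = 214328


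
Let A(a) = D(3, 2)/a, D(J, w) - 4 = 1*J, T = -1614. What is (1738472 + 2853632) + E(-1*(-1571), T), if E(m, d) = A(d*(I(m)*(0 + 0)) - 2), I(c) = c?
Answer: 9184201/2 ≈ 4.5921e+6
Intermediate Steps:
D(J, w) = 4 + J (D(J, w) = 4 + 1*J = 4 + J)
A(a) = 7/a (A(a) = (4 + 3)/a = 7/a)
E(m, d) = -7/2 (E(m, d) = 7/(d*(m*(0 + 0)) - 2) = 7/(d*(m*0) - 2) = 7/(d*0 - 2) = 7/(0 - 2) = 7/(-2) = 7*(-½) = -7/2)
(1738472 + 2853632) + E(-1*(-1571), T) = (1738472 + 2853632) - 7/2 = 4592104 - 7/2 = 9184201/2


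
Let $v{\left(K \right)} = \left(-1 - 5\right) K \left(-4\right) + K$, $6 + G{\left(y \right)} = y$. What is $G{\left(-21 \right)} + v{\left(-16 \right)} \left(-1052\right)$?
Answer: $420773$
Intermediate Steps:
$G{\left(y \right)} = -6 + y$
$v{\left(K \right)} = 25 K$ ($v{\left(K \right)} = - 6 K \left(-4\right) + K = 24 K + K = 25 K$)
$G{\left(-21 \right)} + v{\left(-16 \right)} \left(-1052\right) = \left(-6 - 21\right) + 25 \left(-16\right) \left(-1052\right) = -27 - -420800 = -27 + 420800 = 420773$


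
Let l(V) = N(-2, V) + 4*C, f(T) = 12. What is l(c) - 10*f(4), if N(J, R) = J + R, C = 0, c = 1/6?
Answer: -731/6 ≈ -121.83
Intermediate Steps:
c = ⅙ ≈ 0.16667
l(V) = -2 + V (l(V) = (-2 + V) + 4*0 = (-2 + V) + 0 = -2 + V)
l(c) - 10*f(4) = (-2 + ⅙) - 10*12 = -11/6 - 120 = -731/6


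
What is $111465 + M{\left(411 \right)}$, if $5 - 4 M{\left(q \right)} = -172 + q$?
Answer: $\frac{222813}{2} \approx 1.1141 \cdot 10^{5}$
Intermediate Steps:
$M{\left(q \right)} = \frac{177}{4} - \frac{q}{4}$ ($M{\left(q \right)} = \frac{5}{4} - \frac{-172 + q}{4} = \frac{5}{4} - \left(-43 + \frac{q}{4}\right) = \frac{177}{4} - \frac{q}{4}$)
$111465 + M{\left(411 \right)} = 111465 + \left(\frac{177}{4} - \frac{411}{4}\right) = 111465 - \frac{117}{2} = \frac{222813}{2}$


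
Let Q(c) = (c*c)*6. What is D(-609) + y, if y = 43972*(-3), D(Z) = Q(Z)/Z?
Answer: -135570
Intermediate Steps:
Q(c) = 6*c² (Q(c) = c²*6 = 6*c²)
D(Z) = 6*Z (D(Z) = (6*Z²)/Z = 6*Z)
y = -131916
D(-609) + y = 6*(-609) - 131916 = -3654 - 131916 = -135570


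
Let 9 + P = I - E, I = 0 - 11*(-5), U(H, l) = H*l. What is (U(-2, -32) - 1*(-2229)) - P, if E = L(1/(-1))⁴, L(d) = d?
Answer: 2248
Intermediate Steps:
I = 55 (I = 0 + 55 = 55)
E = 1 (E = (1/(-1))⁴ = (-1)⁴ = 1)
P = 45 (P = -9 + (55 - 1*1) = -9 + (55 - 1) = -9 + 54 = 45)
(U(-2, -32) - 1*(-2229)) - P = (-2*(-32) - 1*(-2229)) - 1*45 = (64 + 2229) - 45 = 2293 - 45 = 2248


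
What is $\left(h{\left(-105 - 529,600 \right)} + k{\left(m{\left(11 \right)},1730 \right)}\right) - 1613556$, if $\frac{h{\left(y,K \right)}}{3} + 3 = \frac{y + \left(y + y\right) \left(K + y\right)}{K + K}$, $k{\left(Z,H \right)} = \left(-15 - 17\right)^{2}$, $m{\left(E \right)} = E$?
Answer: $- \frac{322486961}{200} \approx -1.6124 \cdot 10^{6}$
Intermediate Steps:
$k{\left(Z,H \right)} = 1024$ ($k{\left(Z,H \right)} = \left(-32\right)^{2} = 1024$)
$h{\left(y,K \right)} = -9 + \frac{3 \left(y + 2 y \left(K + y\right)\right)}{2 K}$ ($h{\left(y,K \right)} = -9 + 3 \frac{y + \left(y + y\right) \left(K + y\right)}{K + K} = -9 + 3 \frac{y + 2 y \left(K + y\right)}{2 K} = -9 + \frac{3 \left(y + 2 y \left(K + y\right)\right)}{2 K}$)
$\left(h{\left(-105 - 529,600 \right)} + k{\left(m{\left(11 \right)},1730 \right)}\right) - 1613556 = \left(\frac{3 \left(\left(-105 - 529\right) + 2 \left(-105 - 529\right)^{2} + 2 \cdot 600 \left(-3 - 634\right)\right)}{2 \cdot 600} + 1024\right) - 1613556 = \left(\frac{3}{2} \cdot \frac{1}{600} \left(-634 + 2 \left(-634\right)^{2} + 2 \cdot 600 \left(-3 - 634\right)\right) + 1024\right) - 1613556 = \left(\frac{3}{2} \cdot \frac{1}{600} \left(-634 + 2 \cdot 401956 + 2 \cdot 600 \left(-637\right)\right) + 1024\right) - 1613556 = \left(\frac{3}{2} \cdot \frac{1}{600} \left(-634 + 803912 - 764400\right) + 1024\right) - 1613556 = \left(\frac{3}{2} \cdot \frac{1}{600} \cdot 38878 + 1024\right) - 1613556 = \left(\frac{19439}{200} + 1024\right) - 1613556 = \frac{224239}{200} - 1613556 = - \frac{322486961}{200}$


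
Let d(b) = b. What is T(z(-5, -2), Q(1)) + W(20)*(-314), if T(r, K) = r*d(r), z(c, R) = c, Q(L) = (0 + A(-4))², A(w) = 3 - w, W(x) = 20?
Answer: -6255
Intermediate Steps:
Q(L) = 49 (Q(L) = (0 + (3 - 1*(-4)))² = (0 + (3 + 4))² = (0 + 7)² = 7² = 49)
T(r, K) = r² (T(r, K) = r*r = r²)
T(z(-5, -2), Q(1)) + W(20)*(-314) = (-5)² + 20*(-314) = 25 - 6280 = -6255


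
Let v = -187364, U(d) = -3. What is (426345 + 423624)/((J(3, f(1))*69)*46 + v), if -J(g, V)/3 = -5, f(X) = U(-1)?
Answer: -849969/139754 ≈ -6.0819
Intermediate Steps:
f(X) = -3
J(g, V) = 15 (J(g, V) = -3*(-5) = 15)
(426345 + 423624)/((J(3, f(1))*69)*46 + v) = (426345 + 423624)/((15*69)*46 - 187364) = 849969/(1035*46 - 187364) = 849969/(47610 - 187364) = 849969/(-139754) = 849969*(-1/139754) = -849969/139754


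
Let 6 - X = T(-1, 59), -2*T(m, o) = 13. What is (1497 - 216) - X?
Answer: 2537/2 ≈ 1268.5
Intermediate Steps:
T(m, o) = -13/2 (T(m, o) = -½*13 = -13/2)
X = 25/2 (X = 6 - 1*(-13/2) = 6 + 13/2 = 25/2 ≈ 12.500)
(1497 - 216) - X = (1497 - 216) - 1*25/2 = 1281 - 25/2 = 2537/2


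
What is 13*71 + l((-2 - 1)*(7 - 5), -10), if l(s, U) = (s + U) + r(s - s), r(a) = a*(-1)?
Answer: 907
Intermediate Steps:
r(a) = -a
l(s, U) = U + s (l(s, U) = (s + U) - (s - s) = (U + s) - 1*0 = (U + s) + 0 = U + s)
13*71 + l((-2 - 1)*(7 - 5), -10) = 13*71 + (-10 + (-2 - 1)*(7 - 5)) = 923 + (-10 - 3*2) = 923 + (-10 - 6) = 923 - 16 = 907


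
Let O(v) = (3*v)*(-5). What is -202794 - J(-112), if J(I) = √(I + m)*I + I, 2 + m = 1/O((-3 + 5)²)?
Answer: -202682 + 56*I*√102615/15 ≈ -2.0268e+5 + 1195.9*I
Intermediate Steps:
O(v) = -15*v
m = -121/60 (m = -2 + 1/(-15*(-3 + 5)²) = -2 + 1/(-15*2²) = -2 + 1/(-15*4) = -2 + 1/(-60) = -2 - 1/60 = -121/60 ≈ -2.0167)
J(I) = I + I*√(-121/60 + I) (J(I) = √(I - 121/60)*I + I = √(-121/60 + I)*I + I = I*√(-121/60 + I) + I = I + I*√(-121/60 + I))
-202794 - J(-112) = -202794 - (-112)*(30 + √(-1815 + 900*(-112)))/30 = -202794 - (-112)*(30 + √(-1815 - 100800))/30 = -202794 - (-112)*(30 + √(-102615))/30 = -202794 - (-112)*(30 + I*√102615)/30 = -202794 - (-112 - 56*I*√102615/15) = -202794 + (112 + 56*I*√102615/15) = -202682 + 56*I*√102615/15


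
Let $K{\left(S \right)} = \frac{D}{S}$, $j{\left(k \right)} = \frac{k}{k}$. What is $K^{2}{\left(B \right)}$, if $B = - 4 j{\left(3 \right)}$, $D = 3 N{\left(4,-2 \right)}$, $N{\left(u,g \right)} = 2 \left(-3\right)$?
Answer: $\frac{81}{4} \approx 20.25$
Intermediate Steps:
$N{\left(u,g \right)} = -6$
$j{\left(k \right)} = 1$
$D = -18$ ($D = 3 \left(-6\right) = -18$)
$B = -4$ ($B = \left(-4\right) 1 = -4$)
$K{\left(S \right)} = - \frac{18}{S}$
$K^{2}{\left(B \right)} = \left(- \frac{18}{-4}\right)^{2} = \left(\left(-18\right) \left(- \frac{1}{4}\right)\right)^{2} = \left(\frac{9}{2}\right)^{2} = \frac{81}{4}$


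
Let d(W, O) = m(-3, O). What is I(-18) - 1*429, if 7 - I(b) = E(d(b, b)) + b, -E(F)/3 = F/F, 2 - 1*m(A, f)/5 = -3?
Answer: -401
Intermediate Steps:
m(A, f) = 25 (m(A, f) = 10 - 5*(-3) = 10 + 15 = 25)
d(W, O) = 25
E(F) = -3 (E(F) = -3*F/F = -3*1 = -3)
I(b) = 10 - b (I(b) = 7 - (-3 + b) = 7 + (3 - b) = 10 - b)
I(-18) - 1*429 = (10 - 1*(-18)) - 1*429 = (10 + 18) - 429 = 28 - 429 = -401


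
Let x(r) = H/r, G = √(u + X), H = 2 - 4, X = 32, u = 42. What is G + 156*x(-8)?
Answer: 39 + √74 ≈ 47.602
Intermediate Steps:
H = -2
G = √74 (G = √(42 + 32) = √74 ≈ 8.6023)
x(r) = -2/r
G + 156*x(-8) = √74 + 156*(-2/(-8)) = √74 + 156*(-2*(-⅛)) = √74 + 156*(¼) = √74 + 39 = 39 + √74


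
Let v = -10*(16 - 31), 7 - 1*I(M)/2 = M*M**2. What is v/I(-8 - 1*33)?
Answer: 25/22976 ≈ 0.0010881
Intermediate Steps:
I(M) = 14 - 2*M**3 (I(M) = 14 - 2*M*M**2 = 14 - 2*M**3)
v = 150 (v = -10*(-15) = 150)
v/I(-8 - 1*33) = 150/(14 - 2*(-8 - 1*33)**3) = 150/(14 - 2*(-8 - 33)**3) = 150/(14 - 2*(-41)**3) = 150/(14 - 2*(-68921)) = 150/(14 + 137842) = 150/137856 = 150*(1/137856) = 25/22976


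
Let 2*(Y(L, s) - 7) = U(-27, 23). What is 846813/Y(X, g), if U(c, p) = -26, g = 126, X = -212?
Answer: -282271/2 ≈ -1.4114e+5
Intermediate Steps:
Y(L, s) = -6 (Y(L, s) = 7 + (½)*(-26) = 7 - 13 = -6)
846813/Y(X, g) = 846813/(-6) = 846813*(-⅙) = -282271/2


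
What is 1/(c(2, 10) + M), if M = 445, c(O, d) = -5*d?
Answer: 1/395 ≈ 0.0025316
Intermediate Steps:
1/(c(2, 10) + M) = 1/(-5*10 + 445) = 1/(-50 + 445) = 1/395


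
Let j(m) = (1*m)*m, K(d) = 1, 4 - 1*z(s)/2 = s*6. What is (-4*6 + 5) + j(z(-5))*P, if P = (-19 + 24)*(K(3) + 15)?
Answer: 369901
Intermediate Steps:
z(s) = 8 - 12*s (z(s) = 8 - 2*s*6 = 8 - 12*s)
P = 80 (P = (-19 + 24)*(1 + 15) = 5*16 = 80)
j(m) = m² (j(m) = m*m = m²)
(-4*6 + 5) + j(z(-5))*P = (-4*6 + 5) + (8 - 12*(-5))²*80 = (-24 + 5) + (8 + 60)²*80 = -19 + 68²*80 = -19 + 4624*80 = -19 + 369920 = 369901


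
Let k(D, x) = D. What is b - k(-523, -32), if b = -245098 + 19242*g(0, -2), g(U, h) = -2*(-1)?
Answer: -206091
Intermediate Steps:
g(U, h) = 2
b = -206614 (b = -245098 + 19242*2 = -245098 + 38484 = -206614)
b - k(-523, -32) = -206614 - 1*(-523) = -206614 + 523 = -206091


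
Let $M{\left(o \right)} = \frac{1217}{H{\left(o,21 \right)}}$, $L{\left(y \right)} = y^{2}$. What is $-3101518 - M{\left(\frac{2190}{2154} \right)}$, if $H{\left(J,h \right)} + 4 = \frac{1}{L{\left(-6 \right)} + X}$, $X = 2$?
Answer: $- \frac{468282972}{151} \approx -3.1012 \cdot 10^{6}$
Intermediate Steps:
$H{\left(J,h \right)} = - \frac{151}{38}$ ($H{\left(J,h \right)} = -4 + \frac{1}{\left(-6\right)^{2} + 2} = -4 + \frac{1}{36 + 2} = -4 + \frac{1}{38} = - \frac{151}{38}$)
$M{\left(o \right)} = - \frac{46246}{151}$ ($M{\left(o \right)} = \frac{1217}{- \frac{151}{38}} = 1217 \left(- \frac{38}{151}\right) = - \frac{46246}{151}$)
$-3101518 - M{\left(\frac{2190}{2154} \right)} = -3101518 - - \frac{46246}{151} = -3101518 + \frac{46246}{151} = - \frac{468282972}{151}$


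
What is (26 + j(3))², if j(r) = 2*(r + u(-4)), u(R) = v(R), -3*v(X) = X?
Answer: 10816/9 ≈ 1201.8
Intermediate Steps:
v(X) = -X/3
u(R) = -R/3
j(r) = 8/3 + 2*r (j(r) = 2*(r - ⅓*(-4)) = 2*(r + 4/3) = 2*(4/3 + r) = 8/3 + 2*r)
(26 + j(3))² = (26 + (8/3 + 2*3))² = (26 + (8/3 + 6))² = (26 + 26/3)² = (104/3)² = 10816/9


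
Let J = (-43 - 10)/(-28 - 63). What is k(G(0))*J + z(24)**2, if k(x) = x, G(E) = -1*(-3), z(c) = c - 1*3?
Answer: 40290/91 ≈ 442.75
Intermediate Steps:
z(c) = -3 + c (z(c) = c - 3 = -3 + c)
G(E) = 3
J = 53/91 (J = -53/(-91) = -53*(-1/91) = 53/91 ≈ 0.58242)
k(G(0))*J + z(24)**2 = 3*(53/91) + (-3 + 24)**2 = 159/91 + 21**2 = 159/91 + 441 = 40290/91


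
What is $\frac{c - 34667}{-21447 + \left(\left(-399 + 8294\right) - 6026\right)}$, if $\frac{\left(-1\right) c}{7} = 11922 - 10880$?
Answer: $\frac{13987}{6526} \approx 2.1433$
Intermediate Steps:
$c = -7294$ ($c = - 7 \left(11922 - 10880\right) = \left(-7\right) 1042 = -7294$)
$\frac{c - 34667}{-21447 + \left(\left(-399 + 8294\right) - 6026\right)} = \frac{-7294 - 34667}{-21447 + \left(\left(-399 + 8294\right) - 6026\right)} = - \frac{41961}{-21447 + \left(7895 - 6026\right)} = - \frac{41961}{-21447 + 1869} = - \frac{41961}{-19578} = \left(-41961\right) \left(- \frac{1}{19578}\right) = \frac{13987}{6526}$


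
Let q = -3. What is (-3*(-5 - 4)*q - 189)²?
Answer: 72900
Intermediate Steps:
(-3*(-5 - 4)*q - 189)² = (-3*(-5 - 4)*(-3) - 189)² = (-(-27)*(-3) - 189)² = (-3*27 - 189)² = (-81 - 189)² = (-270)² = 72900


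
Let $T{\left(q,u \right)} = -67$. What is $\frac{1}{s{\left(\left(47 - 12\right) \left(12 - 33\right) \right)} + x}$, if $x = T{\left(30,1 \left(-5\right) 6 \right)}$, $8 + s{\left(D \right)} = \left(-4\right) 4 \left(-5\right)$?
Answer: $\frac{1}{5} \approx 0.2$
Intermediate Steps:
$s{\left(D \right)} = 72$ ($s{\left(D \right)} = -8 + \left(-4\right) 4 \left(-5\right) = -8 - -80 = -8 + 80 = 72$)
$x = -67$
$\frac{1}{s{\left(\left(47 - 12\right) \left(12 - 33\right) \right)} + x} = \frac{1}{72 - 67} = \frac{1}{5}$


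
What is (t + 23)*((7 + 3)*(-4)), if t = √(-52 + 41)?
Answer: -920 - 40*I*√11 ≈ -920.0 - 132.67*I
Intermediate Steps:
t = I*√11 (t = √(-11) = I*√11 ≈ 3.3166*I)
(t + 23)*((7 + 3)*(-4)) = (I*√11 + 23)*((7 + 3)*(-4)) = (23 + I*√11)*(10*(-4)) = (23 + I*√11)*(-40) = -920 - 40*I*√11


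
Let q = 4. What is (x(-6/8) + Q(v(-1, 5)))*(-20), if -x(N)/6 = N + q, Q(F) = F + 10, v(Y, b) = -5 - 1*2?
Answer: 330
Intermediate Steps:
v(Y, b) = -7 (v(Y, b) = -5 - 2 = -7)
Q(F) = 10 + F
x(N) = -24 - 6*N (x(N) = -6*(N + 4) = -6*(4 + N) = -24 - 6*N)
(x(-6/8) + Q(v(-1, 5)))*(-20) = ((-24 - (-36)/8) + (10 - 7))*(-20) = ((-24 - (-36)/8) + 3)*(-20) = ((-24 - 6*(-3/4)) + 3)*(-20) = ((-24 + 9/2) + 3)*(-20) = (-39/2 + 3)*(-20) = -33/2*(-20) = 330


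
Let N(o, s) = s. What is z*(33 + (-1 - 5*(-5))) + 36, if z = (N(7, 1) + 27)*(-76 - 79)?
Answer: -247344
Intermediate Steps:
z = -4340 (z = (1 + 27)*(-76 - 79) = 28*(-155) = -4340)
z*(33 + (-1 - 5*(-5))) + 36 = -4340*(33 + (-1 - 5*(-5))) + 36 = -4340*(33 + (-1 + 25)) + 36 = -4340*(33 + 24) + 36 = -4340*57 + 36 = -247380 + 36 = -247344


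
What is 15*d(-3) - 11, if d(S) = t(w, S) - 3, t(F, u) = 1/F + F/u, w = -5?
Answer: -34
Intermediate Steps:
t(F, u) = 1/F + F/u
d(S) = -16/5 - 5/S (d(S) = (1/(-5) - 5/S) - 3 = (-1/5 - 5/S) - 3 = -16/5 - 5/S)
15*d(-3) - 11 = 15*(-16/5 - 5/(-3)) - 11 = 15*(-16/5 - 5*(-1/3)) - 11 = 15*(-16/5 + 5/3) - 11 = 15*(-23/15) - 11 = -23 - 11 = -34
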